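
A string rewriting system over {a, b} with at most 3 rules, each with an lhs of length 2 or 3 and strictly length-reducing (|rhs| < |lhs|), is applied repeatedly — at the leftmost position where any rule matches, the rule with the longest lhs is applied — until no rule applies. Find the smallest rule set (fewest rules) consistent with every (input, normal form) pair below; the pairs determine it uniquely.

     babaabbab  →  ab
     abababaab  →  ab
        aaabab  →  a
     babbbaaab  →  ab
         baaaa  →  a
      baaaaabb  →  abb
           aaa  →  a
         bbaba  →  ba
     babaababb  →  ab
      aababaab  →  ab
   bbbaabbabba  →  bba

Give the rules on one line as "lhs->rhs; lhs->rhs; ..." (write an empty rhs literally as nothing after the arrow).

  | babaabbab => aabbab => abbab => ab
  | abababaab => aabaab => abaab => aab => ab
  | aaabab => aabab => abab => a
  | babbbaaab => bbaaab => baab => ab

aa->a; baa->a; bab->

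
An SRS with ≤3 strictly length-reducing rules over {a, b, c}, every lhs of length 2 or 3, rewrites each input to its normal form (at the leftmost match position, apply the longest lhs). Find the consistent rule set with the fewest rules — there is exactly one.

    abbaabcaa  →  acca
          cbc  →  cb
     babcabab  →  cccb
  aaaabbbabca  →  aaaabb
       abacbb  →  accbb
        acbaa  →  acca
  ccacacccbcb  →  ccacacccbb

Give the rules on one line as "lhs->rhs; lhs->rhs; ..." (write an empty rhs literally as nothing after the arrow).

  | abbaabcaa => abcabcaa => ababcaa => acbcaa => acbaa => acca
  | cbc => cb
  | babcabab => cbcabab => cbabab => ccbab => cccb
  | aaaabbbabca => aaaabbcbca => aaaabbbca => aaaabbba => aaaabbc => aaaabb

ba->c; bc->b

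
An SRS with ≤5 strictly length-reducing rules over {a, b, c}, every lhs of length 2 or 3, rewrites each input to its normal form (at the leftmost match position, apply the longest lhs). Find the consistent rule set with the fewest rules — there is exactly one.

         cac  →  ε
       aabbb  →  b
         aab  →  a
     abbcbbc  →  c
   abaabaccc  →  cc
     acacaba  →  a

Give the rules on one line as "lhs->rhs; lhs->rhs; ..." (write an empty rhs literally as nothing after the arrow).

  | cac => cb => ε
  | aabbb => abb => b
  | aab => a
  | abbcbbc => bcbbc => bbc => c

ab->; ac->b; bb->; cb->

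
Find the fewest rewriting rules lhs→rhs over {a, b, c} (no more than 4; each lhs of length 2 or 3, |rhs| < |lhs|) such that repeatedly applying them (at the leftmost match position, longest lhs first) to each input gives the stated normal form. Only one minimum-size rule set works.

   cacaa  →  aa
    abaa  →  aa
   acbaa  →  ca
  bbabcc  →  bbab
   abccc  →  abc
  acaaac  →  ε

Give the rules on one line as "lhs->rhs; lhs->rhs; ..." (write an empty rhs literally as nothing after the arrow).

ac->c; baa->a; cc->

  | cacaa => ccaa => aa
  | abaa => aa
  | acbaa => cbaa => ca
  | bbabcc => bbab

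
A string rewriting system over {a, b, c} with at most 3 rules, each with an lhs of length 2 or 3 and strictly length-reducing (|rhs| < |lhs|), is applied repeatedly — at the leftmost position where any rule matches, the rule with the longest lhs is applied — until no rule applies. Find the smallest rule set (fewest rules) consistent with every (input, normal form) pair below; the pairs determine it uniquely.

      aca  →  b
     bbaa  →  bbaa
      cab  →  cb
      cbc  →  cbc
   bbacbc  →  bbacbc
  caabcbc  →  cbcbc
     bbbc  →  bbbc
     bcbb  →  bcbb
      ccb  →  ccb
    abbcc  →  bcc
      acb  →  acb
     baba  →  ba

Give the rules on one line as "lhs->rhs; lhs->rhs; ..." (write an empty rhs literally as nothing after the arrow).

  | aca => b
  | bbaa
  | cab => cb
  | cbc

ab->; aca->b; ca->c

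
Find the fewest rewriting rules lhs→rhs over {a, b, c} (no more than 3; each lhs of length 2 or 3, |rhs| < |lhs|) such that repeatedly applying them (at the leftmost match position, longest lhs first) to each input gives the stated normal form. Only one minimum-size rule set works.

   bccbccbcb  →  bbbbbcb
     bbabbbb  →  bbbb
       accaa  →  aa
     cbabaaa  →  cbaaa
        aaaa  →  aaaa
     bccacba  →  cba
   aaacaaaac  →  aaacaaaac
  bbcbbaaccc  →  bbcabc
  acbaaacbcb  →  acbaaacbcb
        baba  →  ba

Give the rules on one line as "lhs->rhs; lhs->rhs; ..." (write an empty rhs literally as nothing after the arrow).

  | bccbccbcb => bbbccbcb => bbbbbcb
  | bbabbbb => bbbb
  | accaa => abaa => aa
  | cbabaaa => cbaaa

aba->a; bba->; cc->b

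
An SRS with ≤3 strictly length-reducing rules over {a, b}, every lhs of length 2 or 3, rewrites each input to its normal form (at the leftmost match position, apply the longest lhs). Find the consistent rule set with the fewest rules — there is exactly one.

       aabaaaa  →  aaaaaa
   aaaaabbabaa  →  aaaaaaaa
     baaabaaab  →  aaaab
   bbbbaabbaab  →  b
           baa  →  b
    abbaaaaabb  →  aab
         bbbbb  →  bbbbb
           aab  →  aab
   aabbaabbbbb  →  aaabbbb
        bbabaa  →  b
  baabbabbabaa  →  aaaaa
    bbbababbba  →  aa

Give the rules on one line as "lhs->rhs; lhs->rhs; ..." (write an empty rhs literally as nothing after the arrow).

  | aabaaaa => aaaaaa
  | aaaaabbabaa => aaaaabaaa => aaaaaaaa
  | baaabaaab => baabaaab => babaaab => aaaab
  | bbbbaabbaab => bbbbabbaab => bbbabaab => bbaaab => bbaab => bbab => ba => b

aba->aa; ba->b; bab->a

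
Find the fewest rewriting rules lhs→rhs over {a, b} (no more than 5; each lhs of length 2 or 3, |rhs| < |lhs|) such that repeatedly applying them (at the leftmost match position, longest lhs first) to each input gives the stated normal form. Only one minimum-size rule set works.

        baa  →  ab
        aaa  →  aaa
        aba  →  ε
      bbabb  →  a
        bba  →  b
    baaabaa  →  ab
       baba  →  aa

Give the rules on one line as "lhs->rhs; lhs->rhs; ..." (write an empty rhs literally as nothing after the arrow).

  | baa => ab
  | aaa
  | aba => ε
  | bbabb => bab => a

aba->; ba->; baa->ab; bab->a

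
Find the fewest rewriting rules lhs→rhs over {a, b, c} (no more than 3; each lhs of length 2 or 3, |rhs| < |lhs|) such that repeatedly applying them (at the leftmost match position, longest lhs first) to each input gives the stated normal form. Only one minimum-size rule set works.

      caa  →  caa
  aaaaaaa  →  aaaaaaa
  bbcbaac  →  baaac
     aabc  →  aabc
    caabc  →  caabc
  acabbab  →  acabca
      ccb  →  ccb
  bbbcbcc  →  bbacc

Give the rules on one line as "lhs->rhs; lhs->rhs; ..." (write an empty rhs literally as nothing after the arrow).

  | caa
  | aaaaaaa
  | bbcbaac => baaac
  | aabc

bab->ca; bcb->a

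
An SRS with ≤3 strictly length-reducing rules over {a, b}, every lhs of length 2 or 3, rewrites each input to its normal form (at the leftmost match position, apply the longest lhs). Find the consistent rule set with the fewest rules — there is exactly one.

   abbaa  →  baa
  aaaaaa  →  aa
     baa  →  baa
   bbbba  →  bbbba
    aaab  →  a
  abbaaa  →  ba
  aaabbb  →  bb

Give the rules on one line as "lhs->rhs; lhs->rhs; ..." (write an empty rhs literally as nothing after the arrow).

  | abbaa => baa
  | aaaaaa => aaaa => aa
  | baa
  | bbbba

aaa->a; ab->a; abb->b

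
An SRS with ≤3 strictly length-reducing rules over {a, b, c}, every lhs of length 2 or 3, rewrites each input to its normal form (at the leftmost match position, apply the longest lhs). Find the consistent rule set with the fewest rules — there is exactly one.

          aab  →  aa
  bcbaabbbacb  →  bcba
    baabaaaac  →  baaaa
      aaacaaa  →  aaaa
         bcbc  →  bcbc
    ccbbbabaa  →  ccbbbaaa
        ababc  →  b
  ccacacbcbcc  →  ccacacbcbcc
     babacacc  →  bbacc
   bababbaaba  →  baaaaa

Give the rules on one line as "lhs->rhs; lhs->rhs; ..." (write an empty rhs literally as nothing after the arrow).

aac->b; ab->a

  | aab => aa
  | bcbaabbbacb => bcbaabbacb => bcbaabacb => bcbaaacb => bcbabb => bcbab => bcba
  | baabaaaac => baaaaaac => baaaab => baaaa
  | aaacaaa => abaaa => aaaa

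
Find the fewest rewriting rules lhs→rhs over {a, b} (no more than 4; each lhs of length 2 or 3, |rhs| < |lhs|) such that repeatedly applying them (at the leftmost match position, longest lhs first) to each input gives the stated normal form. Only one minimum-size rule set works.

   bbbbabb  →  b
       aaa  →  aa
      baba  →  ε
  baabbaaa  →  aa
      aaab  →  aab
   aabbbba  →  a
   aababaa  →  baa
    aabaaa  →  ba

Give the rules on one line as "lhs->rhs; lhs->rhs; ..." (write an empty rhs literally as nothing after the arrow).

aaa->aa; aba->b; abb->b; bb->

  | bbbbabb => bbabb => abb => b
  | aaa => aa
  | baba => bb => ε
  | baabbaaa => babaaa => bbaa => aa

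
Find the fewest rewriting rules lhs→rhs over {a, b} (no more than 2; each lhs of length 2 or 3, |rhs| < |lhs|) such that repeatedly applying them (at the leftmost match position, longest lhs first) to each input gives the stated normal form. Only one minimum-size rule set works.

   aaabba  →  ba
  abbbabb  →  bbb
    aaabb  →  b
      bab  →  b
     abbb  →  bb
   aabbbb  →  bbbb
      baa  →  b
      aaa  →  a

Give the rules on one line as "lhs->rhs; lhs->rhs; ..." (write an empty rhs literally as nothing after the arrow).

  | aaabba => abba => ba
  | abbbabb => bbabb => bbb
  | aaabb => abb => b
  | bab => b

aa->; ab->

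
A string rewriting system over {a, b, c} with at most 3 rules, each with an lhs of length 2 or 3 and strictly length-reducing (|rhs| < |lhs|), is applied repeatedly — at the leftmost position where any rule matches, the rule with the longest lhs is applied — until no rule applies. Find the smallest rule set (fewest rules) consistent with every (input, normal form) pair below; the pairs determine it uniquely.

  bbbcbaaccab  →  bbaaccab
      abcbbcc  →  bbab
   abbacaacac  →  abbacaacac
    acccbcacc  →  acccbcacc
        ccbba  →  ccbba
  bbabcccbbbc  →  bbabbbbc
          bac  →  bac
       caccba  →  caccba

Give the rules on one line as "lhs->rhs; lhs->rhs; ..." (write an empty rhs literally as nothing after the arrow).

abc->b; bcb->; bcc->ab

  | bbbcbaaccab => bbaaccab
  | abcbbcc => bbbcc => bbab
  | abbacaacac
  | acccbcacc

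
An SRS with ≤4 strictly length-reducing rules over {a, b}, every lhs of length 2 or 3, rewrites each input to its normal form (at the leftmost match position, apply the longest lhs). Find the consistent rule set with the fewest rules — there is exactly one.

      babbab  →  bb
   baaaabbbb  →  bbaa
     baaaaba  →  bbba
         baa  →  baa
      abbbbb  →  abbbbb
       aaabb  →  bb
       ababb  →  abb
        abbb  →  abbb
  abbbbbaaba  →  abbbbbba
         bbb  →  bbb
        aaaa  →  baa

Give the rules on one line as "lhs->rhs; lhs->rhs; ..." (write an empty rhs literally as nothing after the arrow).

aaa->ba; aab->aa; bab->b

  | babbab => bbab => bb
  | baaaabbbb => bbaabbbb => bbaabbb => bbaabb => bbaab => bbaa
  | baaaaba => bbaaba => bbaaa => bbba
  | baa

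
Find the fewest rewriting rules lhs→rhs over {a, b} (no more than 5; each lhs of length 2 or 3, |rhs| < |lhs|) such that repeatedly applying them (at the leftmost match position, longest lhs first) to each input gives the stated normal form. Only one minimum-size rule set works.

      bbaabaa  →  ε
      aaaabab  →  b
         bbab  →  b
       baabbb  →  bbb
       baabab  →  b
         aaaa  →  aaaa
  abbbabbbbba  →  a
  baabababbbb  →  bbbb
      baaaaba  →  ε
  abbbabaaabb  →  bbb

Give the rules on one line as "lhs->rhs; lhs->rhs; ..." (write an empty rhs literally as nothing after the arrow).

  | bbaabaa => baabaa => baa => ε
  | aaaabab => aabbab => bbbab => bbab => bab => b
  | bbab => bab => b
  | baabbb => bbb

aab->bb; ba->; baa->; bba->ba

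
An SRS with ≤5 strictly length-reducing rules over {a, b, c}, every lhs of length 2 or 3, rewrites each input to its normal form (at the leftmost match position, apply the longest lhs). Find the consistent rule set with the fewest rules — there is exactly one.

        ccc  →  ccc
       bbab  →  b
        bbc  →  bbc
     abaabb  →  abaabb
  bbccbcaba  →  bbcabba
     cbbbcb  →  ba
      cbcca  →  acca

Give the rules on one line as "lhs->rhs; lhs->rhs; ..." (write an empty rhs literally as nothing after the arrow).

aca->ab; bab->; cb->a; cbb->

  | ccc
  | bbab => b
  | bbc
  | abaabb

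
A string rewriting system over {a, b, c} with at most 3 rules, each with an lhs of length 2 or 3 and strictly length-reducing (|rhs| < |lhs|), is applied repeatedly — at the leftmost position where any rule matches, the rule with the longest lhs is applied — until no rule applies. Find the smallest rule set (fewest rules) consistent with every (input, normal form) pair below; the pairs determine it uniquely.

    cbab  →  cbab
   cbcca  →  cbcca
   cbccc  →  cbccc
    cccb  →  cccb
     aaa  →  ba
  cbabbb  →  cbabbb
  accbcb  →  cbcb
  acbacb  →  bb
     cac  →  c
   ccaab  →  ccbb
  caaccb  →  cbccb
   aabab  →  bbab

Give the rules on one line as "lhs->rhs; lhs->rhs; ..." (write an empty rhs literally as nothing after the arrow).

aa->b; ac->

  | cbab
  | cbcca
  | cbccc
  | cccb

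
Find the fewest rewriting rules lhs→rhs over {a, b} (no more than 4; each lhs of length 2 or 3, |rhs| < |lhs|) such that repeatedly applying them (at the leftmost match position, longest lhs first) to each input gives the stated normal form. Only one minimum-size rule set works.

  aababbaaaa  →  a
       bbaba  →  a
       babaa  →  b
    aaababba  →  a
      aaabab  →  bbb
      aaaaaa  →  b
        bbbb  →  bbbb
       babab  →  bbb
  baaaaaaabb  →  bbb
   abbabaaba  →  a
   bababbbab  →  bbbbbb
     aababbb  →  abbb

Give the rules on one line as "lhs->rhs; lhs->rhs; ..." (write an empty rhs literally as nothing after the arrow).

  | aababbaaaa => abbaaaa => abaaaa => aaaaa => baaa => aaa => ba => a
  | bbaba => bbba => bba => ba => a
  | babaa => bbaa => baa => aa => b
  | aaababba => bababba => bbabba => bbbba => bbba => bba => ba => a

aa->b; aab->; ba->a; bab->bb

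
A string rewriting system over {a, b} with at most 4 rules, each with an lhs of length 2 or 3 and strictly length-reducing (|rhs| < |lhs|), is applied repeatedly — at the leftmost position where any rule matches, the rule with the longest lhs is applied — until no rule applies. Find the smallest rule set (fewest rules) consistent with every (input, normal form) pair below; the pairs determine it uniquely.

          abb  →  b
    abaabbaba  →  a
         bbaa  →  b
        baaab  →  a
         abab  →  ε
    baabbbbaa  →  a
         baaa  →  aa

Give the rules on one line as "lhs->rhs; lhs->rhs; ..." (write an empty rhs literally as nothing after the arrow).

  | abb => b
  | abaabbaba => aabbaba => ababa => aba => a
  | bbaa => ba => b
  | baaab => aab => a

ab->; ba->b; baa->a; bbb->b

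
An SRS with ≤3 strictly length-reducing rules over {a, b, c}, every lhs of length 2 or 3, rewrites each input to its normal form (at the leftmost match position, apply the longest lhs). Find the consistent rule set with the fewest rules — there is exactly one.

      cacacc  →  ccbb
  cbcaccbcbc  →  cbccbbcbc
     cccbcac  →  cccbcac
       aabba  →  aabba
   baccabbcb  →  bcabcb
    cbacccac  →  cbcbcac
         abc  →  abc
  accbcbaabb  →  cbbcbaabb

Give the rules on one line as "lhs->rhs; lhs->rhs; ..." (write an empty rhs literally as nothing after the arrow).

acc->cb; bab->a

  | cacacc => caccb => ccbb
  | cbcaccbcbc => cbccbbcbc
  | cccbcac
  | aabba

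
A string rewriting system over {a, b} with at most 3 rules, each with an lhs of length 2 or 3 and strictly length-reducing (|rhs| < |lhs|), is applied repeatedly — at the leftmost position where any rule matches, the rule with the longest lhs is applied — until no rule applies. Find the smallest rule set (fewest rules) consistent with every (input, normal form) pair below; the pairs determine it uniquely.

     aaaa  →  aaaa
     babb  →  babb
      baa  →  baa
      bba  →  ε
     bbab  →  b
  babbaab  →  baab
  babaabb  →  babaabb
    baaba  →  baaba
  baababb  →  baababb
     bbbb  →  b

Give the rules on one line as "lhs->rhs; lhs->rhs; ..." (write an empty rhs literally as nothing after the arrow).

bba->; bbb->

  | aaaa
  | babb
  | baa
  | bba => ε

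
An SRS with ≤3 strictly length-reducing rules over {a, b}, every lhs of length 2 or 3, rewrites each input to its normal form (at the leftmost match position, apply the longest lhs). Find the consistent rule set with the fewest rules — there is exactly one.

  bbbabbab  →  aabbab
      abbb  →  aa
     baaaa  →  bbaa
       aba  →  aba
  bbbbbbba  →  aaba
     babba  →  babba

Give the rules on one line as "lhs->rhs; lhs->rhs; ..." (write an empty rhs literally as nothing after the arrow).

  | bbbabbab => aabbab
  | abbb => aa
  | baaaa => bbaa
  | aba

aaa->ba; bbb->a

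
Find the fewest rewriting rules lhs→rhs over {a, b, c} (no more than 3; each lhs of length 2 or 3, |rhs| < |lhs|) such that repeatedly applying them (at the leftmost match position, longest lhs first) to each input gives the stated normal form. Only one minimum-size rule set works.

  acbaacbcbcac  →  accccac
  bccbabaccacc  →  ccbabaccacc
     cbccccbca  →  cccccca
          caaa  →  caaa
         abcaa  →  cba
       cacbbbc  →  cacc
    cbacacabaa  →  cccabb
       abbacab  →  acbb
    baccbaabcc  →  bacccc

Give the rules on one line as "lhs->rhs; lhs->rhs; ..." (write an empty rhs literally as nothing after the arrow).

  | acbaacbcbcac => acbbcbcbcac => acbcbcbcac => accbcbcac => acccbcac => accccac
  | bccbabaccacc => ccbabaccacc
  | cbccccbca => cccccbca => cccccca
  | caaa

aca->cb; baa->bb; bc->c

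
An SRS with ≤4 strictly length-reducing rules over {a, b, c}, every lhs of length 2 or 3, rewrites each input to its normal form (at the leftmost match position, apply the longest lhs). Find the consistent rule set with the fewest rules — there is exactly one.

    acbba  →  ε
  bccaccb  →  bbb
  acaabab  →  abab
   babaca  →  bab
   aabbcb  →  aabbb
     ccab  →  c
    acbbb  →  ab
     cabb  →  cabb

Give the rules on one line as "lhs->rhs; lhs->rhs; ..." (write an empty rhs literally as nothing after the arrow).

  | acbba => aca => ε
  | bccaccb => bcbccb => bbccb => bbcb => bbb
  | acaabab => abab
  | babaca => bab

aca->; cb->b; cbb->c; cca->cb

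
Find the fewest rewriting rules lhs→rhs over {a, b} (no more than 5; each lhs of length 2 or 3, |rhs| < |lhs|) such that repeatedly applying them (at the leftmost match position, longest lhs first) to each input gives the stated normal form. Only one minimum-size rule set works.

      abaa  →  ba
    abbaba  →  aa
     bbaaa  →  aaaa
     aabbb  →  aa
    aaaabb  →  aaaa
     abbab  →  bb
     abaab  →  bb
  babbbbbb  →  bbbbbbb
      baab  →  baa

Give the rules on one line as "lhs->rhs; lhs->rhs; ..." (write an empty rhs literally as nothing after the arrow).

  | abaa => ba
  | abbaba => ababa => bba => aa
  | bbaaa => aaaa
  | aabbb => aabb => aab => aa

ab->a; aba->b; bab->bb; bba->aa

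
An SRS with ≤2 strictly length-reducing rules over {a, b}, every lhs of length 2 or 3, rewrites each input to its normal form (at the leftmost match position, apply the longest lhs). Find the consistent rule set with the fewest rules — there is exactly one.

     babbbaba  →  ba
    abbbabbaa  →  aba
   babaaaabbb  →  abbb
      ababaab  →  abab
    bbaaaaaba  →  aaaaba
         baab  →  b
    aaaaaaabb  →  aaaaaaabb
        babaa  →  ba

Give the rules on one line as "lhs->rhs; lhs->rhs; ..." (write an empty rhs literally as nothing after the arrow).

baa->; bba->

  | babbbaba => babba => ba
  | abbbabbaa => abbbaa => aba
  | babaaaabbb => baaabbb => abbb
  | ababaab => abab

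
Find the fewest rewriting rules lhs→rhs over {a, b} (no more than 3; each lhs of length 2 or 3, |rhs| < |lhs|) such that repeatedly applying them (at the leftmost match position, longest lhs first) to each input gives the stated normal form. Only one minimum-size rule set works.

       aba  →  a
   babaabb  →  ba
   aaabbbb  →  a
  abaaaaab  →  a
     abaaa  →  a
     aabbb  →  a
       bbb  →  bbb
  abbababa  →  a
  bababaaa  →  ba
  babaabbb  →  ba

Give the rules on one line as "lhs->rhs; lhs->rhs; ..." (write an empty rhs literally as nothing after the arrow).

aa->a; ab->a

  | aba => aa => a
  | babaabb => baaabb => baabb => babb => bab => ba
  | aaabbbb => aabbbb => abbbb => abbb => abb => ab => a
  | abaaaaab => aaaaaab => aaaaab => aaaab => aaab => aab => ab => a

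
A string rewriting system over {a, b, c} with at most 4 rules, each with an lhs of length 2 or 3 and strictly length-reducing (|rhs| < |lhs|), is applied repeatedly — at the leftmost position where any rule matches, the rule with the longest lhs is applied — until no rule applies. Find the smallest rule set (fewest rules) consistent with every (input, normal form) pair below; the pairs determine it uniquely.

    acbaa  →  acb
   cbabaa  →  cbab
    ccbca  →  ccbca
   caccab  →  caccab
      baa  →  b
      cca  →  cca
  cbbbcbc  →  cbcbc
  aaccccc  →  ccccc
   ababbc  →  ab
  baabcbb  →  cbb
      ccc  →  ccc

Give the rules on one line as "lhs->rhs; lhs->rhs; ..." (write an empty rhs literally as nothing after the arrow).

aa->; bac->b; bbc->c

  | acbaa => acb
  | cbabaa => cbab
  | ccbca
  | caccab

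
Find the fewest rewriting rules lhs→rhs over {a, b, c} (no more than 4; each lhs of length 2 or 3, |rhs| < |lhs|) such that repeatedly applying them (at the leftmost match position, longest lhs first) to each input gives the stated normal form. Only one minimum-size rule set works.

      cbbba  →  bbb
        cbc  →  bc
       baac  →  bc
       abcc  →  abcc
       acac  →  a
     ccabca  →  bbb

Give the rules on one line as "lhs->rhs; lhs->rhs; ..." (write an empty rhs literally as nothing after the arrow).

  | cbbba => bbba => bbb
  | cbc => bc
  | baac => bac => bc
  | abcc

ba->b; ca->b; cac->; cb->b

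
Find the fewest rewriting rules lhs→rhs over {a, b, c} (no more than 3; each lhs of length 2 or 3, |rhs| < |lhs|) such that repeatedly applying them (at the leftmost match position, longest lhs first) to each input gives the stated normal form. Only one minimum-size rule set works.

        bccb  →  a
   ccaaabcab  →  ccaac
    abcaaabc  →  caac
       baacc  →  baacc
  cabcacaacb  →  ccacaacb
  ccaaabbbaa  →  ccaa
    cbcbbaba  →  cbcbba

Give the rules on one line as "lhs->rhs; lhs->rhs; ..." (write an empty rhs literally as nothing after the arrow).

  | bccb => aab => a
  | ccaaabcab => ccaacab => ccaac
  | abcaaabc => caaabc => caac
  | baacc

ab->; bcc->aa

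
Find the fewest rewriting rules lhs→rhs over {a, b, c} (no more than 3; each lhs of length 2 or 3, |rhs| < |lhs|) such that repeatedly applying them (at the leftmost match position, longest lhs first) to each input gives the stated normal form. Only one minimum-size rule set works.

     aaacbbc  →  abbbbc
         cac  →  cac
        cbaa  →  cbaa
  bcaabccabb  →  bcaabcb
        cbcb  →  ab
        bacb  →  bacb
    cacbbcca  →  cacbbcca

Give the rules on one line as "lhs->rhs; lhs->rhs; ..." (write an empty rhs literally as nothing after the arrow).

  | aaacbbc => abbbbc
  | cac
  | cbaa
  | bcaabccabb => bcaabcb

aac->bb; cab->; cbc->a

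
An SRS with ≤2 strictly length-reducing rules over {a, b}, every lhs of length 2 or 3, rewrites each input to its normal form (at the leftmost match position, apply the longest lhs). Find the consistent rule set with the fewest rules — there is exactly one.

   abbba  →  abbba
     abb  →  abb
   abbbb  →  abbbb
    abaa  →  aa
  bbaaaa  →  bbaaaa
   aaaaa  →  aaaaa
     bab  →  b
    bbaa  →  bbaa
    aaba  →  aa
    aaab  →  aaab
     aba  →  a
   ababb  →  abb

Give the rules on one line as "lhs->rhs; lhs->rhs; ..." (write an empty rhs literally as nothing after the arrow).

aba->a; bab->b

  | abbba
  | abb
  | abbbb
  | abaa => aa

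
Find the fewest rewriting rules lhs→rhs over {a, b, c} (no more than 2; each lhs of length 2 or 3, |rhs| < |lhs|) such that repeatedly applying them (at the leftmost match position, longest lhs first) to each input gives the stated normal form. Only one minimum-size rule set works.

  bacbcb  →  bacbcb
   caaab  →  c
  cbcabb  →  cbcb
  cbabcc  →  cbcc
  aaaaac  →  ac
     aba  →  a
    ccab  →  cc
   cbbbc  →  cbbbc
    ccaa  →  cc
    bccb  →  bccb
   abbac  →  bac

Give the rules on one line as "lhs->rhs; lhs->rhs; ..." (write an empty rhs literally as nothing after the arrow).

aa->; ab->

  | bacbcb
  | caaab => cab => c
  | cbcabb => cbcb
  | cbabcc => cbcc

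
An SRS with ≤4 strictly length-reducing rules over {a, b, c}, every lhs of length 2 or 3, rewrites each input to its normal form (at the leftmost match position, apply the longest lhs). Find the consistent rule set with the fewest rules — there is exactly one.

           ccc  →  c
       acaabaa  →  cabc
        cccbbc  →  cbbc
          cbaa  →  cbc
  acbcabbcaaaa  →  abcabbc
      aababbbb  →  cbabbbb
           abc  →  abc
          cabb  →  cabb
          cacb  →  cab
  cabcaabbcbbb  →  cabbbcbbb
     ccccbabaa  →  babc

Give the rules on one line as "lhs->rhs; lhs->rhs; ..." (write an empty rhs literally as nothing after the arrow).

aa->c; ac->a; cc->

  | ccc => c
  | acaabaa => aaabaa => cabaa => cabc
  | cccbbc => cbbc
  | cbaa => cbc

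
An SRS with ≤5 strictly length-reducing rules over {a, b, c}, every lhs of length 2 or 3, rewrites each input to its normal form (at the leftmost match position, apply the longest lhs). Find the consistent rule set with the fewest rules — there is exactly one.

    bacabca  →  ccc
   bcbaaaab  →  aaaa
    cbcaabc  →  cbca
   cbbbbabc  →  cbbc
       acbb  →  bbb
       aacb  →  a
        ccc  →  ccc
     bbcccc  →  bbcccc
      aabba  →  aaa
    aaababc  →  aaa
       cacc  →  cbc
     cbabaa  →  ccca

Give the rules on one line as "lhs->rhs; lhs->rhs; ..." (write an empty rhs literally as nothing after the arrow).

ab->a; ac->b; ba->c; bcb->

  | bacabca => ccabca => ccaca => ccba => ccc
  | bcbaaaab => aaaab => aaaa
  | cbcaabc => cbcaac => cbcab => cbca
  | cbbbbabc => cbbbcbc => cbbc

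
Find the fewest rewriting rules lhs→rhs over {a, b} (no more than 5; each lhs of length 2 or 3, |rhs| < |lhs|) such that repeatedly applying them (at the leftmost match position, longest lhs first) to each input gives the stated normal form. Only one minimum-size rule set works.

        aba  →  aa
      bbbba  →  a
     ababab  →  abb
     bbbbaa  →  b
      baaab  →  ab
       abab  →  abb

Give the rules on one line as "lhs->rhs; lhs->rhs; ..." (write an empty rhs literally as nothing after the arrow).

  | aba => aa
  | bbbba => bbba => bba => ba => a
  | ababab => abbab => abbb => abb
  | bbbbaa => bbbaa => bbaa => b

ba->a; baa->; bab->bb; bbb->bb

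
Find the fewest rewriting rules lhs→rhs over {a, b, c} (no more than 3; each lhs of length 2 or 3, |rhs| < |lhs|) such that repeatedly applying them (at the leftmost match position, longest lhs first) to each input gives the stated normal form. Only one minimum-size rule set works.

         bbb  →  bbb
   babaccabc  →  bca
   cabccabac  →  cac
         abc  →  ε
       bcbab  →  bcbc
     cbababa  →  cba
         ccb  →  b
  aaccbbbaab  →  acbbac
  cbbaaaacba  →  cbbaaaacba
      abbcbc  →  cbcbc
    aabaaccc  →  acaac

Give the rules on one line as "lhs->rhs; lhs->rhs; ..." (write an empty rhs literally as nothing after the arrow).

  | bbb
  | babaccabc => bcaccabc => bcaabc => bcacc => bca
  | cabccabac => ccccabac => ccabac => abac => cac
  | abc => cc => ε

ab->c; cc->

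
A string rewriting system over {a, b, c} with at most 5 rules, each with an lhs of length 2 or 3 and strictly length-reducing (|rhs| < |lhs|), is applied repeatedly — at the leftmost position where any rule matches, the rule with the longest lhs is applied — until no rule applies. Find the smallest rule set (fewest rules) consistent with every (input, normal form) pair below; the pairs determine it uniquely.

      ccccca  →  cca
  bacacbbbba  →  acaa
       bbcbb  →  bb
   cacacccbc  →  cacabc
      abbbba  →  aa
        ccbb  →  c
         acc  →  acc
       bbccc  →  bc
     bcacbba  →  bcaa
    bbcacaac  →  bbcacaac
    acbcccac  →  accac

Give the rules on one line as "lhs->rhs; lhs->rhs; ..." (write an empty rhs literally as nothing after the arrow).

ba->a; bcc->; cbb->; ccc->

  | ccccca => cca
  | bacacbbbba => acacbbbba => acabba => acaba => acaa
  | bbcbb => bb
  | cacacccbc => cacabc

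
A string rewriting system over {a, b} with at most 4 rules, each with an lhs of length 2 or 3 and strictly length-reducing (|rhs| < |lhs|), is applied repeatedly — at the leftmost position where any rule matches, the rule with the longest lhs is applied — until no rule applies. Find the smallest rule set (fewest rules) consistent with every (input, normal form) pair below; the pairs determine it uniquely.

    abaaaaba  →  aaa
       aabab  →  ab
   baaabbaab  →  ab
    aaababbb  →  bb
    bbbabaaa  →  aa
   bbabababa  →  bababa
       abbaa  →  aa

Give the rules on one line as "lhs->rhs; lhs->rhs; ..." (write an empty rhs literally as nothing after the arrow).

  | abaaaaba => aaaaba => aaa
  | aabab => ab
  | baaabbaab => aabbaab => baab => ab
  | aaababbb => aabbb => bb

aab->; baa->a; bba->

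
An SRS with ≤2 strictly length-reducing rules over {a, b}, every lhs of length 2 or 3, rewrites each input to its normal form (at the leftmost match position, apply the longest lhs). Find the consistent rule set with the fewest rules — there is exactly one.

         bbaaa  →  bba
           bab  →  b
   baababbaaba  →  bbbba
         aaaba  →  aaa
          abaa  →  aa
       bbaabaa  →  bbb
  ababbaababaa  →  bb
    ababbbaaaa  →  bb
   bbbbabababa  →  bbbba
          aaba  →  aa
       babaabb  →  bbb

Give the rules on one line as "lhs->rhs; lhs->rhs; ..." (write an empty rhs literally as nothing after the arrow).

ab->; baa->b

  | bbaaa => bba
  | bab => b
  | baababbaaba => bbabbaaba => bbbaaba => bbbba
  | aaaba => aaa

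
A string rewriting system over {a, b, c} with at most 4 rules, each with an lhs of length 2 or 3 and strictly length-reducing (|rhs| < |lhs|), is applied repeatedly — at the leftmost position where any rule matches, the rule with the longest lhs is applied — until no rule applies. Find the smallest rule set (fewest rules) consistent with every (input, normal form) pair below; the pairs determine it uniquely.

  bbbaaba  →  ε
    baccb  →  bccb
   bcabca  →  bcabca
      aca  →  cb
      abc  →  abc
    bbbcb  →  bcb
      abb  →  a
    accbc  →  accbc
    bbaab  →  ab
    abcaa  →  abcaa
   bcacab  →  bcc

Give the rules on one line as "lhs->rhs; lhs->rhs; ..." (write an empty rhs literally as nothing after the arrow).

aca->cb; ba->b; bb->; bba->

  | bbbaaba => baaba => baba => bba => ε
  | baccb => bccb
  | bcabca
  | aca => cb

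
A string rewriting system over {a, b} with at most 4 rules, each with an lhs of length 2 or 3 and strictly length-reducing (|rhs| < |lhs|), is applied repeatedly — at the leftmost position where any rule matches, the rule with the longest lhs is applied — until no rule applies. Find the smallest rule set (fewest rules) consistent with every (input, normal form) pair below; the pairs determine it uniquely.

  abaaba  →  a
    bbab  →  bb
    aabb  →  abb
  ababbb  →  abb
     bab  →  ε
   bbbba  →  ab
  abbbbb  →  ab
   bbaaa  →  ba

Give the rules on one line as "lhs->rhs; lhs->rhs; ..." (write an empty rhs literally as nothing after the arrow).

  | abaaba => ababa => aa => a
  | bbab => bb
  | aabb => abb
  | ababbb => abb

aa->a; bab->; bba->b; bbb->ab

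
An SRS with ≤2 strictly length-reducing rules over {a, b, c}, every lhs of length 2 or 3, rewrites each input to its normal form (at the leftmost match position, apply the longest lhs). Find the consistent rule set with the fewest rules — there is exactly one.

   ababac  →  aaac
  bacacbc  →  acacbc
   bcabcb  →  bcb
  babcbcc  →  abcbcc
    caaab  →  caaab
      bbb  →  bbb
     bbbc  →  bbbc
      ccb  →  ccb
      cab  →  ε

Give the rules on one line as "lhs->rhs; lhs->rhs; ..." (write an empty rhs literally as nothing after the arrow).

  | ababac => aabac => aaac
  | bacacbc => acacbc
  | bcabcb => bcb
  | babcbcc => abcbcc

ba->a; cab->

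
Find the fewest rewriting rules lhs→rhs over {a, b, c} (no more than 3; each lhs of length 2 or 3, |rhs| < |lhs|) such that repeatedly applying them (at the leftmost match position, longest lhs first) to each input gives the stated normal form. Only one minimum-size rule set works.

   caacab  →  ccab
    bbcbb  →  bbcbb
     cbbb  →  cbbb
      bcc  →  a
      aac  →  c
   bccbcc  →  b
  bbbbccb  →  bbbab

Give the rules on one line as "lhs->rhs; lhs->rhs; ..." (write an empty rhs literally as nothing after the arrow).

aa->b; aac->c; bcc->a

  | caacab => ccab
  | bbcbb
  | cbbb
  | bcc => a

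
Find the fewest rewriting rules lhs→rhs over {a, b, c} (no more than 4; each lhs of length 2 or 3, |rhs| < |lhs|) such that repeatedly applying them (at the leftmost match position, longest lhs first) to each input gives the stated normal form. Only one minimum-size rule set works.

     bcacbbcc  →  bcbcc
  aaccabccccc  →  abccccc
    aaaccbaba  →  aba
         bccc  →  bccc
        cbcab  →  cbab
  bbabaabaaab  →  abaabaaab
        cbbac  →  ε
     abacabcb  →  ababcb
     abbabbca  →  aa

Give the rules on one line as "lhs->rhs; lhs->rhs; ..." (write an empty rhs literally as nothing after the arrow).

  | bcacbbcc => bacbbcc => bcbcc
  | aaccabccccc => acabccccc => abccccc
  | aaaccbaba => aacbaba => acaba => aba
  | bccc

ac->; acb->c; bb->; ca->a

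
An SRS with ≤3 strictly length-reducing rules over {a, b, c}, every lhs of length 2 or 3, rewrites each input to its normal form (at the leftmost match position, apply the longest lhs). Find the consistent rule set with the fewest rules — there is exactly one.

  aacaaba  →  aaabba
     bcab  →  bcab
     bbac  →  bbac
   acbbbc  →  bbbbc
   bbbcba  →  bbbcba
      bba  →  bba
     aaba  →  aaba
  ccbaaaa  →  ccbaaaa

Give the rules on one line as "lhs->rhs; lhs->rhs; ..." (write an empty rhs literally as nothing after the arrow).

  | aacaaba => aaabba
  | bcab
  | bbac
  | acbbbc => bbbbc

acb->bb; caa->ab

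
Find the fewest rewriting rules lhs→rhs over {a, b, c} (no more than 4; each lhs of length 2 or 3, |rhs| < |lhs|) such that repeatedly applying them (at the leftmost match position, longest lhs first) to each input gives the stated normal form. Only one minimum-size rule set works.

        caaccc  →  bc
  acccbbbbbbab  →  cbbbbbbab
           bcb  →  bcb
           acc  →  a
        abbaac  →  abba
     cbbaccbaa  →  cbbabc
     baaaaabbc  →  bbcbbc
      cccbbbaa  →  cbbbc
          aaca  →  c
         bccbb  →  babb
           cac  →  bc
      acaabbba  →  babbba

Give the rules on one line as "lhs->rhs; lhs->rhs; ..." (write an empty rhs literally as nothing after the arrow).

  | caaccc => baccc => bccc => bac => bc
  | acccbbbbbbab => cccbbbbbbab => acbbbbbbab => cbbbbbbab
  | bcb
  | acc => cc => a

aa->c; ac->c; ca->b; cc->a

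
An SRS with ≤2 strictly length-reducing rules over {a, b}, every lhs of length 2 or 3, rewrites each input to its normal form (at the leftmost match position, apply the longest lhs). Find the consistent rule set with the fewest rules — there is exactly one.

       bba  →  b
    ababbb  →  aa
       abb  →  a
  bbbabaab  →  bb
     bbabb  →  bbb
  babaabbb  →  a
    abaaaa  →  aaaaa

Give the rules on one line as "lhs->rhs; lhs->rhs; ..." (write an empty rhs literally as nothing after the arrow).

ab->a; ba->

  | bba => b
  | ababbb => aabbb => aabb => aab => aa
  | abb => ab => a
  | bbbabaab => bbbaab => bbab => bb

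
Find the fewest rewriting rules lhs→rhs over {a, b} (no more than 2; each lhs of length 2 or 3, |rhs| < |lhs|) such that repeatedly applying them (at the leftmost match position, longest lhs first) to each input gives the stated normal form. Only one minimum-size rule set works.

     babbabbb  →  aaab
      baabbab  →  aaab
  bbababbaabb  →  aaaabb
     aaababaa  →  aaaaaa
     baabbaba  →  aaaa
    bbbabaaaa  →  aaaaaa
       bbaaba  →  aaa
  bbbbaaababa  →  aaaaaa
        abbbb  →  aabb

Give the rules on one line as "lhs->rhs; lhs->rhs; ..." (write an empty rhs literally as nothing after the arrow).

  | babbabbb => abbabbb => ababbb => aabbb => aaab
  | baabbab => aabbab => aabab => aaab
  | bbababbaabb => bababbaabb => ababbaabb => aabbaabb => aabaabb => aaaabb
  | aaababaa => aaaabaa => aaaaaa

ba->a; bbb->ab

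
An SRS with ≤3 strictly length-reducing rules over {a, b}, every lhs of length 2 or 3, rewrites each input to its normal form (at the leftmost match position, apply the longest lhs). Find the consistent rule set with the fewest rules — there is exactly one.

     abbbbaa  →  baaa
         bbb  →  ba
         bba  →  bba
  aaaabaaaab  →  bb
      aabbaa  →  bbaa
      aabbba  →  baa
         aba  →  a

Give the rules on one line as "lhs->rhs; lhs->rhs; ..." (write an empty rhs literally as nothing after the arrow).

aab->b; ab->; bbb->ba

  | abbbbaa => bbbaa => baaa
  | bbb => ba
  | bba
  | aaaabaaaab => aabaaaab => baaaab => baab => bb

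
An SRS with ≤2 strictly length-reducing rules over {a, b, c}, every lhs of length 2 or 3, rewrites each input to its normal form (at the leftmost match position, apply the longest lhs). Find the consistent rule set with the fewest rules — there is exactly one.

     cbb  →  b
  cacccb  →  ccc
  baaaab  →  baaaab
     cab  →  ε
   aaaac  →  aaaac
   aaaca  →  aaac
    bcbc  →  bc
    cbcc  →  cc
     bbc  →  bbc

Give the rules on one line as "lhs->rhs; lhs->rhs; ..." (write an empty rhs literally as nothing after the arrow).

ca->c; cb->

  | cbb => b
  | cacccb => ccccb => ccc
  | baaaab
  | cab => cb => ε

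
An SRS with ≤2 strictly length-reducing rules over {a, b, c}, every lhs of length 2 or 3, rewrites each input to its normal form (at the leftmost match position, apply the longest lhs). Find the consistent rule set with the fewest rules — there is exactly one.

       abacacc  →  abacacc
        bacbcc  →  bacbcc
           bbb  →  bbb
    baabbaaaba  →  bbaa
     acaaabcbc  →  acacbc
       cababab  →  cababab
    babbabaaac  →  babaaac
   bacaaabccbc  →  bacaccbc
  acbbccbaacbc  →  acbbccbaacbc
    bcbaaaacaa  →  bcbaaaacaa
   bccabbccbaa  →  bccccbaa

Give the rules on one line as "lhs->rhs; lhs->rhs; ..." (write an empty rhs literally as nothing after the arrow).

  | abacacc
  | bacbcc
  | bbb
  | baabbaaaba => bbaaaba => bbaa

aab->; abb->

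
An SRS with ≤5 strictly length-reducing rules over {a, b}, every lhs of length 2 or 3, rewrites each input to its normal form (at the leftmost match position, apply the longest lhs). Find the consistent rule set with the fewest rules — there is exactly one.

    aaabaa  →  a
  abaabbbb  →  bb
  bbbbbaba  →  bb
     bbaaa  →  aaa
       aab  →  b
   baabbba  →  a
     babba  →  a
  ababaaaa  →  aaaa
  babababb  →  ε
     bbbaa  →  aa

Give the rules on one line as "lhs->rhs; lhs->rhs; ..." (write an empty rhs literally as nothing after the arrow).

aab->b; aba->bb; abb->; ba->a

  | aaabaa => abaa => bba => ba => a
  | abaabbbb => bbabbbb => babbbb => abbbb => bb
  | bbbbbaba => bbbbaba => bbbaba => bbaba => baba => aba => bb
  | bbaaa => baaa => aaa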